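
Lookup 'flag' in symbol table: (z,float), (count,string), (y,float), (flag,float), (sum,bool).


Lookup 'flag' → type float


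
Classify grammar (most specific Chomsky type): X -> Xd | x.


Left-linear: every RHS is a terminal or one nonterminal followed by a terminal
Classification: Type 3 (Regular)


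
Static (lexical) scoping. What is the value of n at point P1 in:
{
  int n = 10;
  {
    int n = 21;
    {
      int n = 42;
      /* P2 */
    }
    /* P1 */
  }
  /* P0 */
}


n declared in the same block as P1
n = 21


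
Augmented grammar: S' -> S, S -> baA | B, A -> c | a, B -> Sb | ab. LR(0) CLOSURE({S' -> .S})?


Start: S' -> .S
For each item with dot before a nonterminal B, add B -> .γ for every B-production
Closure: [S' -> .S, S -> .baA, S -> .B, B -> .Sb, B -> .ab]


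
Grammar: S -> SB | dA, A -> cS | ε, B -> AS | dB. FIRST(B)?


Per alternative of B: FIRST(AS) = {c, d}; FIRST(dB) = {d}
FIRST(B) = {c, d}


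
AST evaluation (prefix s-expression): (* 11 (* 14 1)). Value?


Evaluate inner: (* 14 1) = 14
Evaluate root: (* 11 14) = 154
Result: 154


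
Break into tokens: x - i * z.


Scan left to right, longest-match per lexeme
Tokens: ID(x), OP(-), ID(i), OP(*), ID(z)


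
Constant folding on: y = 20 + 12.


20 + 12 = 32 at compile time
Optimized: y = 32


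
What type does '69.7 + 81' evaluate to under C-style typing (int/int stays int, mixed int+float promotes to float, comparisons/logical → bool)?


Operand types: float + int
Rule: mixed int/float promotes to float; int/int stays int
Result type: float


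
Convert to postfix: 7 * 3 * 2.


Left to right (same or higher precedence on left)
Postfix: 7 3 * 2 *


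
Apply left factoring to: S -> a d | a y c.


Common prefix: 'a'
Factored: S -> a S', S' -> d | y c


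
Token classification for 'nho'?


Pattern: letter/underscore followed by alphanumerics, not a keyword
Type: IDENTIFIER


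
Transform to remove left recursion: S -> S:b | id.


Left-recursive alternatives: S:b; non-recursive: id
Introduce S': S -> idS', S' -> :bS' | ε


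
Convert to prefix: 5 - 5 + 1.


left-to-right (same/higher precedence on left): tree is (+ (- 5 5) 1)
Prefix: + - 5 5 1


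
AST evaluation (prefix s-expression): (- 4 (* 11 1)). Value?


Evaluate inner: (* 11 1) = 11
Evaluate root: (- 4 11) = -7
Result: -7


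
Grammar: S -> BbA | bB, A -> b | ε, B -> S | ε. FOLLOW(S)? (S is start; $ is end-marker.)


$ ∈ FOLLOW(S). For each A -> αBβ: add FIRST(β)\{ε} to FOLLOW(B); if β nullable, add FOLLOW(A).
FOLLOW(S) = {$, b}


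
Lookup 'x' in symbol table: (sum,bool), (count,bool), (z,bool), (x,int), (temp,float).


Lookup 'x' → type int


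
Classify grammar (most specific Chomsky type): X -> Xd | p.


Left-linear: every RHS is a terminal or one nonterminal followed by a terminal
Classification: Type 3 (Regular)


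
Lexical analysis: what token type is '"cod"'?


Pattern: double-quoted sequence
Type: STRING_LITERAL


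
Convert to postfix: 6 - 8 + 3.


Left to right (same or higher precedence on left)
Postfix: 6 8 - 3 +


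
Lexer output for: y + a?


Scan left to right, longest-match per lexeme
Tokens: ID(y), OP(+), ID(a)


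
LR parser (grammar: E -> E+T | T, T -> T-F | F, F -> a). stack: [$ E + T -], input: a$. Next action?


no handle; shift 'a'
Action: shift


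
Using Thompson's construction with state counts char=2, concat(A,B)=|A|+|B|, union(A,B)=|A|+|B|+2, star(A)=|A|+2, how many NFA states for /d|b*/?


Syntax tree has 2 char leaf(s), 1 union(s), 1 star(s)
chars contribute 2×2 = 4; each union adds +2; each star adds +2
Total: 4 + 2 + 2 = 8 states


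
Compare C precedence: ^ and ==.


'==' is equality (level 6); '^' is bitwise XOR (level 4)
Higher level binds tighter
'==' has higher precedence than '^'


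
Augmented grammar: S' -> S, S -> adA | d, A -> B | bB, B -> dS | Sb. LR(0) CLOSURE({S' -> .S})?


Start: S' -> .S
For each item with dot before a nonterminal B, add B -> .γ for every B-production
Closure: [S' -> .S, S -> .adA, S -> .d]


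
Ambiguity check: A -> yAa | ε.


balanced y^n…a^n: each string has a unique parse
Unambiguous


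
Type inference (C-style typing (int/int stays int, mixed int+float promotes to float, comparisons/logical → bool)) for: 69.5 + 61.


Operand types: float + int
Rule: mixed int/float promotes to float; int/int stays int
Result type: float


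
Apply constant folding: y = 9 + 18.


9 + 18 = 27 at compile time
Optimized: y = 27


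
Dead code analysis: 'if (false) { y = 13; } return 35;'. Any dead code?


condition is constant false, so the whole block is unreachable
Dead: 'if (false) { y = 13; }'


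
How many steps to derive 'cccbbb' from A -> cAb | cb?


Derivation: A => cAb => ccAbb => cccbbb
Steps: 3


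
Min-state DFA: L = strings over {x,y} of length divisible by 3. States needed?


Track length mod 3: states 0..2, accept at 0
Minimal DFA: 3 states


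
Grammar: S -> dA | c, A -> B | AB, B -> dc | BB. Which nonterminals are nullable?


A nonterminal is nullable iff some alternative derives ε (directly, or every symbol in it is nullable)
Nullable: {}


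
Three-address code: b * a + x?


Break into single-operator statements:
t1 = b * a
t2 = t1 + x


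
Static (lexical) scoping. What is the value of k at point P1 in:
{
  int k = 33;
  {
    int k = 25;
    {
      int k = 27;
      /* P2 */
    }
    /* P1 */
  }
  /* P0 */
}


k declared in the same block as P1
k = 25


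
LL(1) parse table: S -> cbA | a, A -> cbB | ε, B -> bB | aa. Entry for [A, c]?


For [A, c]: 'c' ∈ FIRST(cbB)
Entry: A -> cbB


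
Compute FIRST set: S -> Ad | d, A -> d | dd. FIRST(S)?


Per alternative of S: FIRST(Ad) = {d}; FIRST(d) = {d}
FIRST(S) = {d}


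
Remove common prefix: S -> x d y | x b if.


Common prefix: 'x'
Factored: S -> x S', S' -> d y | b if


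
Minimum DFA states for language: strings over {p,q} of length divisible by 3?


Track length mod 3: states 0..2, accept at 0
Minimal DFA: 3 states


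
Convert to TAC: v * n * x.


Break into single-operator statements:
t1 = v * n
t2 = t1 * x


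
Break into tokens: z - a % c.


Scan left to right, longest-match per lexeme
Tokens: ID(z), OP(-), ID(a), OP(%), ID(c)


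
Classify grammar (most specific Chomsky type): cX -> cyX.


LHS has context (more than one symbol) and |LHS| ≤ |RHS|
Classification: Type 1 (Context-Sensitive)


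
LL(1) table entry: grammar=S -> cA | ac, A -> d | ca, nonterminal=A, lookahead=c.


For [A, c]: 'c' ∈ FIRST(ca)
Entry: A -> ca


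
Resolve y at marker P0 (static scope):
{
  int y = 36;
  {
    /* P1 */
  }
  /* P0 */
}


y declared in the same block as P0
y = 36


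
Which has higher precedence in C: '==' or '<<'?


'<<' is shift (level 8); '==' is equality (level 6)
Higher level binds tighter
'<<' has higher precedence than '=='


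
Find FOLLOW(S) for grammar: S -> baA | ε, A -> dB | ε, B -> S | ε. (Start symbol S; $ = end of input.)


$ ∈ FOLLOW(S). For each A -> αBβ: add FIRST(β)\{ε} to FOLLOW(B); if β nullable, add FOLLOW(A).
FOLLOW(S) = {$}


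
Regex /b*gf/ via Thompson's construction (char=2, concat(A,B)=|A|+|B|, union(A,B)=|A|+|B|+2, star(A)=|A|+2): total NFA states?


Syntax tree has 3 char leaf(s), 0 union(s), 1 star(s)
chars contribute 3×2 = 6; each union adds +2; each star adds +2
Total: 6 + 0 + 2 = 8 states


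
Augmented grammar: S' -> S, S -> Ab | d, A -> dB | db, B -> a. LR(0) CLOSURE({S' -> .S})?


Start: S' -> .S
For each item with dot before a nonterminal B, add B -> .γ for every B-production
Closure: [S' -> .S, S -> .Ab, S -> .d, A -> .dB, A -> .db]


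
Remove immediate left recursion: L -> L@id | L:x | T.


Left-recursive alternatives: L@id, L:x; non-recursive: T
Introduce L': L -> TL', L' -> @idL' | :xL' | ε


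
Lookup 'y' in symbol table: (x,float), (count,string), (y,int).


Lookup 'y' → type int


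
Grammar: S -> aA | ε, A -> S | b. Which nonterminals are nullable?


A nonterminal is nullable iff some alternative derives ε (directly, or every symbol in it is nullable)
Nullable: {A, S}


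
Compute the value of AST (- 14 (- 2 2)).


Evaluate inner: (- 2 2) = 0
Evaluate root: (- 14 0) = 14
Result: 14


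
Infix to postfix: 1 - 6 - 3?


Left to right (same or higher precedence on left)
Postfix: 1 6 - 3 -


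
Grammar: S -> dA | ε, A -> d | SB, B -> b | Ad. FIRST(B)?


Per alternative of B: FIRST(b) = {b}; FIRST(Ad) = {b, d}
FIRST(B) = {b, d}


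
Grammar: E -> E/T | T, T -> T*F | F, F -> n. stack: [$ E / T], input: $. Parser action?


handle 'E/T' on top; lookahead ∈ FOLLOW(E) = {/, $}
Action: reduce (E -> E/T)


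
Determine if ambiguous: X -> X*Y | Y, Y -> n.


precedence layered via separate nonterminal Y: deterministic
Unambiguous


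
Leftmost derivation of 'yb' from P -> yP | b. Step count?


Derivation: P => yP => yb
Steps: 2


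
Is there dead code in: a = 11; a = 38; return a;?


first assignment to a is overwritten before any read
Dead: 'a = 11'


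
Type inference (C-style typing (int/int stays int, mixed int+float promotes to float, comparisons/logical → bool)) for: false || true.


Operand types: bool || bool
Rule: logical operators take bool operands and yield bool
Result type: bool


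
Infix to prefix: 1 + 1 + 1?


left-to-right (same/higher precedence on left): tree is (+ (+ 1 1) 1)
Prefix: + + 1 1 1


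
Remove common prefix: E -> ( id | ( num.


Common prefix: '('
Factored: E -> ( E', E' -> id | num


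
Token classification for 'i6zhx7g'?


Pattern: letter/underscore followed by alphanumerics, not a keyword
Type: IDENTIFIER


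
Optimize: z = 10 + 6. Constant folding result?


10 + 6 = 16 at compile time
Optimized: z = 16


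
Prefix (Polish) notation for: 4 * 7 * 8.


left-to-right (same/higher precedence on left): tree is (* (* 4 7) 8)
Prefix: * * 4 7 8


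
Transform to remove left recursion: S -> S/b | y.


Left-recursive alternatives: S/b; non-recursive: y
Introduce S': S -> yS', S' -> /bS' | ε


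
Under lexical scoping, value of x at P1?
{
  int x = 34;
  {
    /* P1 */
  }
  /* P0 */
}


P1's block does not declare x; resolves to the enclosing declaration at depth 0
x = 34


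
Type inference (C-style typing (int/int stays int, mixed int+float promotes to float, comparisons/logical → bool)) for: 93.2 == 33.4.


Operand types: float == float
Rule: comparison yields bool
Result type: bool


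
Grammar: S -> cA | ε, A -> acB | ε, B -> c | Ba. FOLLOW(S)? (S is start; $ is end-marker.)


$ ∈ FOLLOW(S). For each A -> αBβ: add FIRST(β)\{ε} to FOLLOW(B); if β nullable, add FOLLOW(A).
FOLLOW(S) = {$}


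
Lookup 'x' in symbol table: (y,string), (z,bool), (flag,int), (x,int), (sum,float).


Lookup 'x' → type int


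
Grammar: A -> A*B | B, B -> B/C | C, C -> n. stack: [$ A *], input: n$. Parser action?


no handle ('A*' is not any RHS); shift 'n'
Action: shift


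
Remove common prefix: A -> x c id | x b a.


Common prefix: 'x'
Factored: A -> x A', A' -> c id | b a


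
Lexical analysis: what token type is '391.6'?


Pattern: digits with a decimal point
Type: FLOAT_LITERAL


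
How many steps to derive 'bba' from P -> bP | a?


Derivation: P => bP => bbP => bba
Steps: 3


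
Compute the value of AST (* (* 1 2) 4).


Evaluate inner: (* 1 2) = 2
Evaluate root: (* 2 4) = 8
Result: 8


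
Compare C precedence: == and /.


'/' is multiplicative (level 10); '==' is equality (level 6)
Higher level binds tighter
'/' has higher precedence than '=='


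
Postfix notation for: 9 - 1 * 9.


* has higher precedence, evaluate 1*9 first
Postfix: 9 1 9 * -


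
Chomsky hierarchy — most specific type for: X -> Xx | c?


Left-linear: every RHS is a terminal or one nonterminal followed by a terminal
Classification: Type 3 (Regular)


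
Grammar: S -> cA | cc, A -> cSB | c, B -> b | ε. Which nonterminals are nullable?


A nonterminal is nullable iff some alternative derives ε (directly, or every symbol in it is nullable)
Nullable: {B}


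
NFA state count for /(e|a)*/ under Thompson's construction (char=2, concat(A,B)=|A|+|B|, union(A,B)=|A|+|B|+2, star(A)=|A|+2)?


Syntax tree has 2 char leaf(s), 1 union(s), 1 star(s)
chars contribute 2×2 = 4; each union adds +2; each star adds +2
Total: 4 + 2 + 2 = 8 states


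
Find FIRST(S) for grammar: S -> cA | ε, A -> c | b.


Per alternative of S: FIRST(cA) = {c}; FIRST(ε) = {ε}
FIRST(S) = {c, ε}


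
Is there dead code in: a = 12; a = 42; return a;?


first assignment to a is overwritten before any read
Dead: 'a = 12'


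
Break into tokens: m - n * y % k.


Scan left to right, longest-match per lexeme
Tokens: ID(m), OP(-), ID(n), OP(*), ID(y), OP(%), ID(k)


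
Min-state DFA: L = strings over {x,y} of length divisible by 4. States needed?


Track length mod 4: states 0..3, accept at 0
Minimal DFA: 4 states


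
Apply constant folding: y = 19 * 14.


19 * 14 = 266 at compile time
Optimized: y = 266


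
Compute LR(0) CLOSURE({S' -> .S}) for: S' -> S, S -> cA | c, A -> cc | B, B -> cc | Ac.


Start: S' -> .S
For each item with dot before a nonterminal B, add B -> .γ for every B-production
Closure: [S' -> .S, S -> .cA, S -> .c]


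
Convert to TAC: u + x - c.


Break into single-operator statements:
t1 = u + x
t2 = t1 - c


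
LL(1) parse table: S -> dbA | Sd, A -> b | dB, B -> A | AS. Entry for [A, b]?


For [A, b]: 'b' ∈ FIRST(b)
Entry: A -> b


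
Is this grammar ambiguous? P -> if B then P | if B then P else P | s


dangling else: 'if B then if B then s else s' parses two ways
Ambiguous


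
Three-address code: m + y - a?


Break into single-operator statements:
t1 = m + y
t2 = t1 - a


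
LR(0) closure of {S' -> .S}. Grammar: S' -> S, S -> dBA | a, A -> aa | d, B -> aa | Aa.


Start: S' -> .S
For each item with dot before a nonterminal B, add B -> .γ for every B-production
Closure: [S' -> .S, S -> .dBA, S -> .a]


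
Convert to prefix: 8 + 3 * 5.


'*' binds tighter: tree is (+ 8 (* 3 5))
Prefix: + 8 * 3 5


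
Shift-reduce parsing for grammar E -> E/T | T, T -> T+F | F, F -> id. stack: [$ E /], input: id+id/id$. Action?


no handle ('E/' is not any RHS); shift 'id'
Action: shift


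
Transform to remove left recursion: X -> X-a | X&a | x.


Left-recursive alternatives: X-a, X&a; non-recursive: x
Introduce X': X -> xX', X' -> -aX' | &aX' | ε


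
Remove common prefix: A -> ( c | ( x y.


Common prefix: '('
Factored: A -> ( A', A' -> c | x y


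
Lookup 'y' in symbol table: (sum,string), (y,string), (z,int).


Lookup 'y' → type string


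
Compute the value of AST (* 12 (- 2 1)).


Evaluate inner: (- 2 1) = 1
Evaluate root: (* 12 1) = 12
Result: 12


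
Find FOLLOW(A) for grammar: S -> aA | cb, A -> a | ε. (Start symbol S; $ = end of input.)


$ ∈ FOLLOW(S). For each A -> αBβ: add FIRST(β)\{ε} to FOLLOW(B); if β nullable, add FOLLOW(A).
FOLLOW(A) = {$}


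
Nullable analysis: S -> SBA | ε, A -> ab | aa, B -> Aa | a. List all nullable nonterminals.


A nonterminal is nullable iff some alternative derives ε (directly, or every symbol in it is nullable)
Nullable: {S}


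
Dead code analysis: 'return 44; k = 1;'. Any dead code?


statement follows a return and is unreachable
Dead: 'k = 1'


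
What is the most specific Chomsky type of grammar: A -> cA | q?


Right-linear: every RHS is a terminal or a terminal followed by one nonterminal
Classification: Type 3 (Regular)


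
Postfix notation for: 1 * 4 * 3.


Left to right (same or higher precedence on left)
Postfix: 1 4 * 3 *


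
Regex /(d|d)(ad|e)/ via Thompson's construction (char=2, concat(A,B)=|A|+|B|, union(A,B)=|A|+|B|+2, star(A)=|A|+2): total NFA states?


Syntax tree has 5 char leaf(s), 2 union(s), 0 star(s)
chars contribute 5×2 = 10; each union adds +2; each star adds +2
Total: 10 + 4 + 0 = 14 states


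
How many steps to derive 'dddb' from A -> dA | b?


Derivation: A => dA => ddA => dddA => dddb
Steps: 4


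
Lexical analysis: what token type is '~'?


Pattern: operator symbol
Type: OPERATOR


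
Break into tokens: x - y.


Scan left to right, longest-match per lexeme
Tokens: ID(x), OP(-), ID(y)


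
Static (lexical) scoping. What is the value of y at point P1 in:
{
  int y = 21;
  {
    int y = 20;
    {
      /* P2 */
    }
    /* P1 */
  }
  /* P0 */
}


y declared in the same block as P1
y = 20


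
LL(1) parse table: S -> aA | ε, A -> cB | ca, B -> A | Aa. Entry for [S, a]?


For [S, a]: 'a' ∈ FIRST(aA)
Entry: S -> aA


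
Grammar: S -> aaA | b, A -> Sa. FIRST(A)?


Per alternative of A: FIRST(Sa) = {a, b}
FIRST(A) = {a, b}


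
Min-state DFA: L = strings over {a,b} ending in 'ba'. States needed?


Track the longest suffix of input matching a prefix of 'ba': 3 classes (prefixes of length 0..2)
Minimal DFA: 3 states


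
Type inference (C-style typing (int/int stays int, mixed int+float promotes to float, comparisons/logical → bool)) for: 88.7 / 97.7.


Operand types: float / float
Rule: mixed int/float promotes to float; int/int stays int
Result type: float


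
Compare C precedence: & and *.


'*' is multiplicative (level 10); '&' is bitwise AND (level 5)
Higher level binds tighter
'*' has higher precedence than '&'


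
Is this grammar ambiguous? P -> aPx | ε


balanced a^n…x^n: each string has a unique parse
Unambiguous


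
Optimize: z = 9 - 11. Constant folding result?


9 - 11 = -2 at compile time
Optimized: z = -2


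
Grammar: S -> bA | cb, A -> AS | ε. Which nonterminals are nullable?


A nonterminal is nullable iff some alternative derives ε (directly, or every symbol in it is nullable)
Nullable: {A}


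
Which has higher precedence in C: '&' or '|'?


'&' is bitwise AND (level 5); '|' is bitwise OR (level 3)
Higher level binds tighter
'&' has higher precedence than '|'


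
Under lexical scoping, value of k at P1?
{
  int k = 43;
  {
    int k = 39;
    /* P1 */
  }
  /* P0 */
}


k declared in the same block as P1
k = 39


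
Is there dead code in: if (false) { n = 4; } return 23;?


condition is constant false, so the whole block is unreachable
Dead: 'if (false) { n = 4; }'


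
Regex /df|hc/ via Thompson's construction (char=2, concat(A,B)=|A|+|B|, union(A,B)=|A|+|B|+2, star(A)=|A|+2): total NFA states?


Syntax tree has 4 char leaf(s), 1 union(s), 0 star(s)
chars contribute 4×2 = 8; each union adds +2; each star adds +2
Total: 8 + 2 + 0 = 10 states


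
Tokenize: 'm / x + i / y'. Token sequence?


Scan left to right, longest-match per lexeme
Tokens: ID(m), OP(/), ID(x), OP(+), ID(i), OP(/), ID(y)


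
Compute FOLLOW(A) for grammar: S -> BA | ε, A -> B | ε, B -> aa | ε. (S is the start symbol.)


$ ∈ FOLLOW(S). For each A -> αBβ: add FIRST(β)\{ε} to FOLLOW(B); if β nullable, add FOLLOW(A).
FOLLOW(A) = {$}


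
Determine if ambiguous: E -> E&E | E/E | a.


'a&a/a' has two parse trees (no precedence encoded between & and /)
Ambiguous


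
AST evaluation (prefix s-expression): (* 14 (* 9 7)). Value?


Evaluate inner: (* 9 7) = 63
Evaluate root: (* 14 63) = 882
Result: 882


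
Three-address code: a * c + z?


Break into single-operator statements:
t1 = a * c
t2 = t1 + z


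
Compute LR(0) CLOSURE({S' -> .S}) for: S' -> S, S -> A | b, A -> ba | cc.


Start: S' -> .S
For each item with dot before a nonterminal B, add B -> .γ for every B-production
Closure: [S' -> .S, S -> .A, S -> .b, A -> .ba, A -> .cc]


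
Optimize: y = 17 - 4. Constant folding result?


17 - 4 = 13 at compile time
Optimized: y = 13


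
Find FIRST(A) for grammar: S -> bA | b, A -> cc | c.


Per alternative of A: FIRST(cc) = {c}; FIRST(c) = {c}
FIRST(A) = {c}


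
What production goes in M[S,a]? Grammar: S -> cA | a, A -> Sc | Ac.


For [S, a]: 'a' ∈ FIRST(a)
Entry: S -> a


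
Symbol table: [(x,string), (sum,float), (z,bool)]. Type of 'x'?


Lookup 'x' → type string


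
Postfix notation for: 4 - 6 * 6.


* has higher precedence, evaluate 6*6 first
Postfix: 4 6 6 * -


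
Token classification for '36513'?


Pattern: digits only
Type: INTEGER_LITERAL


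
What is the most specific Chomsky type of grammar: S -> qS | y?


Right-linear: every RHS is a terminal or a terminal followed by one nonterminal
Classification: Type 3 (Regular)


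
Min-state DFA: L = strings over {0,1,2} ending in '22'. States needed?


Track the longest suffix of input matching a prefix of '22': 3 classes (prefixes of length 0..2)
Minimal DFA: 3 states


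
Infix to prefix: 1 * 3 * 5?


left-to-right (same/higher precedence on left): tree is (* (* 1 3) 5)
Prefix: * * 1 3 5


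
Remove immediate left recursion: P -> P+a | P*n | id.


Left-recursive alternatives: P+a, P*n; non-recursive: id
Introduce P': P -> idP', P' -> +aP' | *nP' | ε


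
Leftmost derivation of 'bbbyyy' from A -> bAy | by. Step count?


Derivation: A => bAy => bbAyy => bbbyyy
Steps: 3


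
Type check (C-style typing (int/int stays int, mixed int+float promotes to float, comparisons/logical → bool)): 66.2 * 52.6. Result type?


Operand types: float * float
Rule: mixed int/float promotes to float; int/int stays int
Result type: float


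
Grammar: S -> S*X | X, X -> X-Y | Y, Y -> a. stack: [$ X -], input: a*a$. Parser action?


no handle; shift 'a'
Action: shift


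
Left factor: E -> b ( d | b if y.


Common prefix: 'b'
Factored: E -> b E', E' -> ( d | if y


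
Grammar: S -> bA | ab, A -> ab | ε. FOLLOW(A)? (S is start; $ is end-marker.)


$ ∈ FOLLOW(S). For each A -> αBβ: add FIRST(β)\{ε} to FOLLOW(B); if β nullable, add FOLLOW(A).
FOLLOW(A) = {$}


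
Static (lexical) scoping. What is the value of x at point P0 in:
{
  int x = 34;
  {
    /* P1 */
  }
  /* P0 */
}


x declared in the same block as P0
x = 34


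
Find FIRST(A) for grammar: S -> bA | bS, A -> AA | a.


Per alternative of A: FIRST(AA) = {a}; FIRST(a) = {a}
FIRST(A) = {a}


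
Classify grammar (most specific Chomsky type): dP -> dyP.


LHS has context (more than one symbol) and |LHS| ≤ |RHS|
Classification: Type 1 (Context-Sensitive)


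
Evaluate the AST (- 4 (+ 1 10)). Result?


Evaluate inner: (+ 1 10) = 11
Evaluate root: (- 4 11) = -7
Result: -7


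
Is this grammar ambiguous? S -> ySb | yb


balanced y^n…b^n: each string has a unique parse
Unambiguous


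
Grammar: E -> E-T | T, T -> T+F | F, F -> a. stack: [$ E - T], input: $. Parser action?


handle 'E-T' on top; lookahead ∈ FOLLOW(E) = {-, $}
Action: reduce (E -> E-T)


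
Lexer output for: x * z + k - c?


Scan left to right, longest-match per lexeme
Tokens: ID(x), OP(*), ID(z), OP(+), ID(k), OP(-), ID(c)


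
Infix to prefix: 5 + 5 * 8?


'*' binds tighter: tree is (+ 5 (* 5 8))
Prefix: + 5 * 5 8


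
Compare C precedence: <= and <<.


'<<' is shift (level 8); '<=' is relational (level 7)
Higher level binds tighter
'<<' has higher precedence than '<='


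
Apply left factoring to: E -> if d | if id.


Common prefix: 'if'
Factored: E -> if E', E' -> d | id


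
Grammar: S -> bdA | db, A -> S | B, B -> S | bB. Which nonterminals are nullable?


A nonterminal is nullable iff some alternative derives ε (directly, or every symbol in it is nullable)
Nullable: {}


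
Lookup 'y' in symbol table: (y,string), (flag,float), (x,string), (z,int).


Lookup 'y' → type string


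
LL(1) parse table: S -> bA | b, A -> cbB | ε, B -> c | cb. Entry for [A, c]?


For [A, c]: 'c' ∈ FIRST(cbB)
Entry: A -> cbB


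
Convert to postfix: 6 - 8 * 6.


* has higher precedence, evaluate 8*6 first
Postfix: 6 8 6 * -


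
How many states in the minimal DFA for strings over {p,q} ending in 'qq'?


Track the longest suffix of input matching a prefix of 'qq': 3 classes (prefixes of length 0..2)
Minimal DFA: 3 states


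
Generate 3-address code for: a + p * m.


Break into single-operator statements:
t1 = p * m
t2 = a + t1


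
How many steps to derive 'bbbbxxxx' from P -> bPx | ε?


Derivation: P => bPx => bbPxx => bbbPxxx => bbbbPxxxx => bbbbxxxx
Steps: 5


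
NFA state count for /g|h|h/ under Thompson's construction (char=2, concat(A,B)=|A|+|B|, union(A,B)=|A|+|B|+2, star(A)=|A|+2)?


Syntax tree has 3 char leaf(s), 2 union(s), 0 star(s)
chars contribute 3×2 = 6; each union adds +2; each star adds +2
Total: 6 + 4 + 0 = 10 states


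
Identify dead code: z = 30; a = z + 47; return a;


z is read by a's definition; a is returned
No dead code


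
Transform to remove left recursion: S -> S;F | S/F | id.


Left-recursive alternatives: S;F, S/F; non-recursive: id
Introduce S': S -> idS', S' -> ;FS' | /FS' | ε


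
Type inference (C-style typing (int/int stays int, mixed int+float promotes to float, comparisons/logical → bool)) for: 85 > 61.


Operand types: int > int
Rule: comparison yields bool
Result type: bool


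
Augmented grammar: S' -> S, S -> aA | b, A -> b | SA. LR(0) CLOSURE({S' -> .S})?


Start: S' -> .S
For each item with dot before a nonterminal B, add B -> .γ for every B-production
Closure: [S' -> .S, S -> .aA, S -> .b]


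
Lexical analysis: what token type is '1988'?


Pattern: digits only
Type: INTEGER_LITERAL


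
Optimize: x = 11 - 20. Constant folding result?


11 - 20 = -9 at compile time
Optimized: x = -9


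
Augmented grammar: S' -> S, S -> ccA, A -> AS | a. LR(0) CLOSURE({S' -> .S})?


Start: S' -> .S
For each item with dot before a nonterminal B, add B -> .γ for every B-production
Closure: [S' -> .S, S -> .ccA]


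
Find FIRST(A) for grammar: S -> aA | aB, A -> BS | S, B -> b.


Per alternative of A: FIRST(BS) = {b}; FIRST(S) = {a}
FIRST(A) = {a, b}


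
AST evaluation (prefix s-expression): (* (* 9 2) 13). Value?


Evaluate inner: (* 9 2) = 18
Evaluate root: (* 18 13) = 234
Result: 234


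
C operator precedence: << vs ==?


'<<' is shift (level 8); '==' is equality (level 6)
Higher level binds tighter
'<<' has higher precedence than '=='


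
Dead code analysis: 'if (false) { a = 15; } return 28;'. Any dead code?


condition is constant false, so the whole block is unreachable
Dead: 'if (false) { a = 15; }'


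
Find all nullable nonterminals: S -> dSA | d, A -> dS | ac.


A nonterminal is nullable iff some alternative derives ε (directly, or every symbol in it is nullable)
Nullable: {}


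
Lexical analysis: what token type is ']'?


Pattern: delimiter/punctuation
Type: PUNCTUATION


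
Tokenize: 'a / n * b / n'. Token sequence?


Scan left to right, longest-match per lexeme
Tokens: ID(a), OP(/), ID(n), OP(*), ID(b), OP(/), ID(n)


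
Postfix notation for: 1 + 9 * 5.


* has higher precedence, evaluate 9*5 first
Postfix: 1 9 5 * +


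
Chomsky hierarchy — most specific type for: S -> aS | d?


Right-linear: every RHS is a terminal or a terminal followed by one nonterminal
Classification: Type 3 (Regular)


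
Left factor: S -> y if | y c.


Common prefix: 'y'
Factored: S -> y S', S' -> if | c


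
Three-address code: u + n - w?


Break into single-operator statements:
t1 = u + n
t2 = t1 - w


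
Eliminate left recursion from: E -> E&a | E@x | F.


Left-recursive alternatives: E&a, E@x; non-recursive: F
Introduce E': E -> FE', E' -> &aE' | @xE' | ε


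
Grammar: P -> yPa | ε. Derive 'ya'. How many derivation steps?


Derivation: P => yPa => ya
Steps: 2


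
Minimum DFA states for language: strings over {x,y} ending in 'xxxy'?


Track the longest suffix of input matching a prefix of 'xxxy': 5 classes (prefixes of length 0..4)
Minimal DFA: 5 states


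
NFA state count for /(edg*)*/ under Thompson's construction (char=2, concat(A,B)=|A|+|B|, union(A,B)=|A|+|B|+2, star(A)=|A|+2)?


Syntax tree has 3 char leaf(s), 0 union(s), 2 star(s)
chars contribute 3×2 = 6; each union adds +2; each star adds +2
Total: 6 + 0 + 4 = 10 states


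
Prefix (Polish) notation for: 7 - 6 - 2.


left-to-right (same/higher precedence on left): tree is (- (- 7 6) 2)
Prefix: - - 7 6 2


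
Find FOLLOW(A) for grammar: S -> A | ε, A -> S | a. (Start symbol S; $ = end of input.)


$ ∈ FOLLOW(S). For each A -> αBβ: add FIRST(β)\{ε} to FOLLOW(B); if β nullable, add FOLLOW(A).
FOLLOW(A) = {$}


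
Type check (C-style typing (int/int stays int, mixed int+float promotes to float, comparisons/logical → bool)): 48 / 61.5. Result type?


Operand types: int / float
Rule: mixed int/float promotes to float; int/int stays int
Result type: float


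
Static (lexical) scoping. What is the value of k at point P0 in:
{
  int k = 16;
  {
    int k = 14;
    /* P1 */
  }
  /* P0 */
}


k declared in the same block as P0
k = 16


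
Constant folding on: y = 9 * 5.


9 * 5 = 45 at compile time
Optimized: y = 45


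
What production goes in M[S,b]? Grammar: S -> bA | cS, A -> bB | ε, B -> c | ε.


For [S, b]: 'b' ∈ FIRST(bA)
Entry: S -> bA


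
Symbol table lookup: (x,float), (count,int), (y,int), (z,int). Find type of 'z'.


Lookup 'z' → type int


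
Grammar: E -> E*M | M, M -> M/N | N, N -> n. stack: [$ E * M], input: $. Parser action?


handle 'E*M' on top; lookahead ∈ FOLLOW(E) = {*, $}
Action: reduce (E -> E*M)


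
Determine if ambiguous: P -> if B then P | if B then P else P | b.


dangling else: 'if B then if B then b else b' parses two ways
Ambiguous


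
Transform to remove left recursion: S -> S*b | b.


Left-recursive alternatives: S*b; non-recursive: b
Introduce S': S -> bS', S' -> *bS' | ε


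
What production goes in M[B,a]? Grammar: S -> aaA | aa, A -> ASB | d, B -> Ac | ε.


For [B, a]: ε is nullable and 'a' ∈ FOLLOW(B)
Entry: B -> ε


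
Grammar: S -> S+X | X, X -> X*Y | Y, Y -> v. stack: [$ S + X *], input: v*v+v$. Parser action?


no handle; shift 'v'
Action: shift


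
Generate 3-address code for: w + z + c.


Break into single-operator statements:
t1 = w + z
t2 = t1 + c


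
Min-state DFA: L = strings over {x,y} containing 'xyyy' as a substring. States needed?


KMP-style automaton: 4 progress states + 1 absorbing accept = 5
Minimal DFA: 5 states


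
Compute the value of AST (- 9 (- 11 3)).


Evaluate inner: (- 11 3) = 8
Evaluate root: (- 9 8) = 1
Result: 1


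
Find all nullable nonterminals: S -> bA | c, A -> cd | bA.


A nonterminal is nullable iff some alternative derives ε (directly, or every symbol in it is nullable)
Nullable: {}


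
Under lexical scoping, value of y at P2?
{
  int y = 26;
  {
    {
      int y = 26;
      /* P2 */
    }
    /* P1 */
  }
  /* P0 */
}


y declared in the same block as P2
y = 26


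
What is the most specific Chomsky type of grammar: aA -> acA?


LHS has context (more than one symbol) and |LHS| ≤ |RHS|
Classification: Type 1 (Context-Sensitive)


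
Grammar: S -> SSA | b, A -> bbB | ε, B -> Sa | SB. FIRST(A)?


Per alternative of A: FIRST(bbB) = {b}; FIRST(ε) = {ε}
FIRST(A) = {b, ε}


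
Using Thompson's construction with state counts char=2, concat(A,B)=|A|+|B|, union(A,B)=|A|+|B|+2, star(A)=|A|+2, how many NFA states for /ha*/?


Syntax tree has 2 char leaf(s), 0 union(s), 1 star(s)
chars contribute 2×2 = 4; each union adds +2; each star adds +2
Total: 4 + 0 + 2 = 6 states


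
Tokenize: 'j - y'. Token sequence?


Scan left to right, longest-match per lexeme
Tokens: ID(j), OP(-), ID(y)


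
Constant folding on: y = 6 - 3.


6 - 3 = 3 at compile time
Optimized: y = 3


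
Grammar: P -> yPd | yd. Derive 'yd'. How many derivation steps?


Derivation: P => yd
Steps: 1


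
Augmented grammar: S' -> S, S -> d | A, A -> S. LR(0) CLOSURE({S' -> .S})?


Start: S' -> .S
For each item with dot before a nonterminal B, add B -> .γ for every B-production
Closure: [S' -> .S, S -> .d, S -> .A, A -> .S]


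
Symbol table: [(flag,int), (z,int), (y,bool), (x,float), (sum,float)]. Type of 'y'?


Lookup 'y' → type bool


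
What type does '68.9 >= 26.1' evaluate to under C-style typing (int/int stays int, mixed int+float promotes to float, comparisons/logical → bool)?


Operand types: float >= float
Rule: comparison yields bool
Result type: bool


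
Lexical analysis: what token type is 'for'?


Pattern: reserved word
Type: KEYWORD


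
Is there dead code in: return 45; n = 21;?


statement follows a return and is unreachable
Dead: 'n = 21'


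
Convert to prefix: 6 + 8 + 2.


left-to-right (same/higher precedence on left): tree is (+ (+ 6 8) 2)
Prefix: + + 6 8 2


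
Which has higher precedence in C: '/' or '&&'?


'/' is multiplicative (level 10); '&&' is logical AND (level 2)
Higher level binds tighter
'/' has higher precedence than '&&'


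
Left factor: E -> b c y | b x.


Common prefix: 'b'
Factored: E -> b E', E' -> c y | x


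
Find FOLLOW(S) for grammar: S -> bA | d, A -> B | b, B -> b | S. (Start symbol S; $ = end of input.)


$ ∈ FOLLOW(S). For each A -> αBβ: add FIRST(β)\{ε} to FOLLOW(B); if β nullable, add FOLLOW(A).
FOLLOW(S) = {$}


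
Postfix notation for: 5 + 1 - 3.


Left to right (same or higher precedence on left)
Postfix: 5 1 + 3 -


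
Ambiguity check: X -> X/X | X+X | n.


'n/n+n' has two parse trees (no precedence encoded between / and +)
Ambiguous


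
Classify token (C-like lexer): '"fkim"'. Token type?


Pattern: double-quoted sequence
Type: STRING_LITERAL


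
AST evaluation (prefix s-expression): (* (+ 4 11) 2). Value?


Evaluate inner: (+ 4 11) = 15
Evaluate root: (* 15 2) = 30
Result: 30


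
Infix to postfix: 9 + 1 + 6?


Left to right (same or higher precedence on left)
Postfix: 9 1 + 6 +


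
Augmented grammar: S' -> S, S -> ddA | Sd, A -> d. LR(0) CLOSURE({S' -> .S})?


Start: S' -> .S
For each item with dot before a nonterminal B, add B -> .γ for every B-production
Closure: [S' -> .S, S -> .ddA, S -> .Sd]


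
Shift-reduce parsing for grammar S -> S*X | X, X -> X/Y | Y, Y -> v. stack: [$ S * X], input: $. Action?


handle 'S*X' on top; lookahead ∈ FOLLOW(S) = {*, $}
Action: reduce (S -> S*X)


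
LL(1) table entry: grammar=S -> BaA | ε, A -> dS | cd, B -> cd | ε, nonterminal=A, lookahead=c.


For [A, c]: 'c' ∈ FIRST(cd)
Entry: A -> cd


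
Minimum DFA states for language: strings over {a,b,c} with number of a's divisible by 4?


Track (count of a) mod 4: states 0..3, accept at 0
Minimal DFA: 4 states


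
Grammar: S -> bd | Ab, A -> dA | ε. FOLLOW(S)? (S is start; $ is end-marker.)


$ ∈ FOLLOW(S). For each A -> αBβ: add FIRST(β)\{ε} to FOLLOW(B); if β nullable, add FOLLOW(A).
FOLLOW(S) = {$}


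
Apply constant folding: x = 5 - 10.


5 - 10 = -5 at compile time
Optimized: x = -5


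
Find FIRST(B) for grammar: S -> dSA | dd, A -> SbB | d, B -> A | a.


Per alternative of B: FIRST(A) = {d}; FIRST(a) = {a}
FIRST(B) = {a, d}


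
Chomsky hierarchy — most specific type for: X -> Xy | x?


Left-linear: every RHS is a terminal or one nonterminal followed by a terminal
Classification: Type 3 (Regular)


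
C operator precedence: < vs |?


'<' is relational (level 7); '|' is bitwise OR (level 3)
Higher level binds tighter
'<' has higher precedence than '|'


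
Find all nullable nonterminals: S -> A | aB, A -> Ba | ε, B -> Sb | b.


A nonterminal is nullable iff some alternative derives ε (directly, or every symbol in it is nullable)
Nullable: {A, S}


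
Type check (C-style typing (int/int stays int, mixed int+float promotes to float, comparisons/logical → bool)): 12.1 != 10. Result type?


Operand types: float != int
Rule: comparison yields bool
Result type: bool


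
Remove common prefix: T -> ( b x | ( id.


Common prefix: '('
Factored: T -> ( T', T' -> b x | id


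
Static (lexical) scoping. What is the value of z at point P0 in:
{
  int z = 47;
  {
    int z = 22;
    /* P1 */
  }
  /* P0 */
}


z declared in the same block as P0
z = 47


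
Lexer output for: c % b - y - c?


Scan left to right, longest-match per lexeme
Tokens: ID(c), OP(%), ID(b), OP(-), ID(y), OP(-), ID(c)


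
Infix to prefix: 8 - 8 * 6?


'*' binds tighter: tree is (- 8 (* 8 6))
Prefix: - 8 * 8 6


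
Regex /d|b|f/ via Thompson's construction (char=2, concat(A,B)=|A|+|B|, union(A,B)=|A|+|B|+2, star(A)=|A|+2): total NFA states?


Syntax tree has 3 char leaf(s), 2 union(s), 0 star(s)
chars contribute 3×2 = 6; each union adds +2; each star adds +2
Total: 6 + 4 + 0 = 10 states


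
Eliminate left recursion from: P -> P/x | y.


Left-recursive alternatives: P/x; non-recursive: y
Introduce P': P -> yP', P' -> /xP' | ε


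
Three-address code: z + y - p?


Break into single-operator statements:
t1 = z + y
t2 = t1 - p


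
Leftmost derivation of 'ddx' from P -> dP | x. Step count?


Derivation: P => dP => ddP => ddx
Steps: 3


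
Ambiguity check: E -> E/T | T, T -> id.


precedence layered via separate nonterminal T: deterministic
Unambiguous


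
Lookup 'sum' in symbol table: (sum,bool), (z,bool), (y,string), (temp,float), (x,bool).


Lookup 'sum' → type bool


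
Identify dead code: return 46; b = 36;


statement follows a return and is unreachable
Dead: 'b = 36'


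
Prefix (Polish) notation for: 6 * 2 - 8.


left-to-right (same/higher precedence on left): tree is (- (* 6 2) 8)
Prefix: - * 6 2 8


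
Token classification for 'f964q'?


Pattern: letter/underscore followed by alphanumerics, not a keyword
Type: IDENTIFIER


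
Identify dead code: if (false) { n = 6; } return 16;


condition is constant false, so the whole block is unreachable
Dead: 'if (false) { n = 6; }'


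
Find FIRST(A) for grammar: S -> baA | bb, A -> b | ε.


Per alternative of A: FIRST(b) = {b}; FIRST(ε) = {ε}
FIRST(A) = {b, ε}


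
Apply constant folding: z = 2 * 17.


2 * 17 = 34 at compile time
Optimized: z = 34


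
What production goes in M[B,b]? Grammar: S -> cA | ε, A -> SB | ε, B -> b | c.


For [B, b]: 'b' ∈ FIRST(b)
Entry: B -> b


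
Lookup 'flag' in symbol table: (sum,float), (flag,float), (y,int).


Lookup 'flag' → type float


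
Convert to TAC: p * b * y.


Break into single-operator statements:
t1 = p * b
t2 = t1 * y


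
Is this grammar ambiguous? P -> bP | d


right-linear, alternatives start with distinct terminals 'b' vs 'd': unique leftmost derivation
Unambiguous


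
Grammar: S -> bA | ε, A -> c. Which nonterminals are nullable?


A nonterminal is nullable iff some alternative derives ε (directly, or every symbol in it is nullable)
Nullable: {S}


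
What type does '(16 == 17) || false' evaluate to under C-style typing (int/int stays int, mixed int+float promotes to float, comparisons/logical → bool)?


Operand types: bool || bool
Rule: logical operators take bool operands and yield bool
Result type: bool
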